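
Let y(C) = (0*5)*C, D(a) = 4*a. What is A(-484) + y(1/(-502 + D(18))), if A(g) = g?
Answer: -484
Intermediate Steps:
y(C) = 0 (y(C) = 0*C = 0)
A(-484) + y(1/(-502 + D(18))) = -484 + 0 = -484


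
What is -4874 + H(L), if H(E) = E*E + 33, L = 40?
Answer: -3241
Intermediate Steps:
H(E) = 33 + E**2 (H(E) = E**2 + 33 = 33 + E**2)
-4874 + H(L) = -4874 + (33 + 40**2) = -4874 + (33 + 1600) = -4874 + 1633 = -3241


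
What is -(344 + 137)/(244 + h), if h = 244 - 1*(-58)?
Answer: -37/42 ≈ -0.88095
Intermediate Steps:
h = 302 (h = 244 + 58 = 302)
-(344 + 137)/(244 + h) = -(344 + 137)/(244 + 302) = -481/546 = -1*37/42 = -37/42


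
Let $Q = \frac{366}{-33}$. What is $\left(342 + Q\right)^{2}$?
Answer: $\frac{13249600}{121} \approx 1.095 \cdot 10^{5}$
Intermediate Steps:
$Q = - \frac{122}{11}$ ($Q = 366 \left(- \frac{1}{33}\right) = - \frac{122}{11} \approx -11.091$)
$\left(342 + Q\right)^{2} = \left(342 - \frac{122}{11}\right)^{2} = \left(\frac{3640}{11}\right)^{2} = \frac{13249600}{121}$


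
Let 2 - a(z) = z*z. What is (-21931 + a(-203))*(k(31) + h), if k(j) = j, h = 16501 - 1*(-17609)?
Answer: -2155594458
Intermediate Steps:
h = 34110 (h = 16501 + 17609 = 34110)
a(z) = 2 - z**2 (a(z) = 2 - z*z = 2 - z**2)
(-21931 + a(-203))*(k(31) + h) = (-21931 + (2 - 1*(-203)**2))*(31 + 34110) = (-21931 + (2 - 1*41209))*34141 = (-21931 + (2 - 41209))*34141 = (-21931 - 41207)*34141 = -63138*34141 = -2155594458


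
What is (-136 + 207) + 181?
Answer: 252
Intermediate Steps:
(-136 + 207) + 181 = 71 + 181 = 252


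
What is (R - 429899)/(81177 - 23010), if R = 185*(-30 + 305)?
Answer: -379024/58167 ≈ -6.5161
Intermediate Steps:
R = 50875 (R = 185*275 = 50875)
(R - 429899)/(81177 - 23010) = (50875 - 429899)/(81177 - 23010) = -379024/58167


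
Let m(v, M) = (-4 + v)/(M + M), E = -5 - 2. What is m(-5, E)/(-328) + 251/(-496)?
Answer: -18079/35588 ≈ -0.50801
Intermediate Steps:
E = -7
m(v, M) = (-4 + v)/(2*M) (m(v, M) = (-4 + v)/((2*M)) = (-4 + v)*(1/(2*M)) = (-4 + v)/(2*M))
m(-5, E)/(-328) + 251/(-496) = ((1/2)*(-4 - 5)/(-7))/(-328) + 251/(-496) = ((1/2)*(-1/7)*(-9))*(-1/328) + 251*(-1/496) = (9/14)*(-1/328) - 251/496 = -9/4592 - 251/496 = -18079/35588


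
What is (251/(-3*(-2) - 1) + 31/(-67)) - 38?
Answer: 3932/335 ≈ 11.737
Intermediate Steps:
(251/(-3*(-2) - 1) + 31/(-67)) - 38 = (251/(6 - 1) + 31*(-1/67)) - 38 = (251/5 - 31/67) - 38 = 16662/335 - 38 = 3932/335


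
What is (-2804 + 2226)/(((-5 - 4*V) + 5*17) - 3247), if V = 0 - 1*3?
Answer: 578/3155 ≈ 0.18320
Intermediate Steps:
V = -3 (V = 0 - 3 = -3)
(-2804 + 2226)/(((-5 - 4*V) + 5*17) - 3247) = (-2804 + 2226)/(((-5 - 4*(-3)) + 5*17) - 3247) = -578/(((-5 + 12) + 85) - 3247) = -578/((7 + 85) - 3247) = -578/(92 - 3247) = -578/(-3155) = -578*(-1/3155) = 578/3155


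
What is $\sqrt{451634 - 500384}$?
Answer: $25 i \sqrt{78} \approx 220.79 i$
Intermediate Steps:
$\sqrt{451634 - 500384} = \sqrt{-48750} = 25 i \sqrt{78}$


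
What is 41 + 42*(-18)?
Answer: -715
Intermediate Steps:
41 + 42*(-18) = 41 - 756 = -715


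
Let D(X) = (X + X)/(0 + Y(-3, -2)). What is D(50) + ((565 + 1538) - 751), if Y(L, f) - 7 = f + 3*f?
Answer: 1252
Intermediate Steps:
Y(L, f) = 7 + 4*f (Y(L, f) = 7 + (f + 3*f) = 7 + 4*f)
D(X) = -2*X (D(X) = (X + X)/(0 + (7 + 4*(-2))) = (2*X)/(0 + (7 - 8)) = (2*X)/(0 - 1) = (2*X)/(-1) = (2*X)*(-1) = -2*X)
D(50) + ((565 + 1538) - 751) = -2*50 + ((565 + 1538) - 751) = -100 + (2103 - 751) = -100 + 1352 = 1252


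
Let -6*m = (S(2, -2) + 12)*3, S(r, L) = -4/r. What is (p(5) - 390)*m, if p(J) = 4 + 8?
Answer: 1890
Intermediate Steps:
p(J) = 12
m = -5 (m = -(-4/2 + 12)*3/6 = -(-4*1/2 + 12)*3/6 = -(-2 + 12)*3/6 = -5*3/3 = -1/6*30 = -5)
(p(5) - 390)*m = (12 - 390)*(-5) = -378*(-5) = 1890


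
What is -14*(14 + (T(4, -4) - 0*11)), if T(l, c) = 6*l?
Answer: -532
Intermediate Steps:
-14*(14 + (T(4, -4) - 0*11)) = -14*(14 + (6*4 - 0*11)) = -14*(14 + (24 - 1*0)) = -14*(14 + (24 + 0)) = -14*(14 + 24) = -14*38 = -532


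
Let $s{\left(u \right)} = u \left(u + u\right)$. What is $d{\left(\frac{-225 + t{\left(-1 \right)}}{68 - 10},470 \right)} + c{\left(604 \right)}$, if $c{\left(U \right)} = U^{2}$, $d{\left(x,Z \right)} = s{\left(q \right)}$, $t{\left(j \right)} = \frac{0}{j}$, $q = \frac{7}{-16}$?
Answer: $\frac{46696497}{128} \approx 3.6482 \cdot 10^{5}$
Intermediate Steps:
$q = - \frac{7}{16}$ ($q = 7 \left(- \frac{1}{16}\right) = - \frac{7}{16} \approx -0.4375$)
$t{\left(j \right)} = 0$
$s{\left(u \right)} = 2 u^{2}$ ($s{\left(u \right)} = u 2 u = 2 u^{2}$)
$d{\left(x,Z \right)} = \frac{49}{128}$ ($d{\left(x,Z \right)} = 2 \left(- \frac{7}{16}\right)^{2} = 2 \cdot \frac{49}{256} = \frac{49}{128}$)
$d{\left(\frac{-225 + t{\left(-1 \right)}}{68 - 10},470 \right)} + c{\left(604 \right)} = \frac{49}{128} + 604^{2} = \frac{49}{128} + 364816 = \frac{46696497}{128}$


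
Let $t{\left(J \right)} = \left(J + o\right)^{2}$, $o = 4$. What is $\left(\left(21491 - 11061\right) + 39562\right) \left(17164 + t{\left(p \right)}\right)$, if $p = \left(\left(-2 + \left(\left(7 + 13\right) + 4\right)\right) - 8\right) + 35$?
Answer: $998490216$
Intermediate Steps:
$p = 49$ ($p = \left(\left(-2 + \left(20 + 4\right)\right) - 8\right) + 35 = \left(\left(-2 + 24\right) - 8\right) + 35 = \left(22 - 8\right) + 35 = 14 + 35 = 49$)
$t{\left(J \right)} = \left(4 + J\right)^{2}$ ($t{\left(J \right)} = \left(J + 4\right)^{2} = \left(4 + J\right)^{2}$)
$\left(\left(21491 - 11061\right) + 39562\right) \left(17164 + t{\left(p \right)}\right) = \left(\left(21491 - 11061\right) + 39562\right) \left(17164 + \left(4 + 49\right)^{2}\right) = \left(\left(21491 - 11061\right) + 39562\right) \left(17164 + 53^{2}\right) = \left(10430 + 39562\right) \left(17164 + 2809\right) = 49992 \cdot 19973 = 998490216$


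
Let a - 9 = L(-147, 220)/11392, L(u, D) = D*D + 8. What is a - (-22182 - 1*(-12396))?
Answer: 13954131/1424 ≈ 9799.3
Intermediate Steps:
L(u, D) = 8 + D² (L(u, D) = D² + 8 = 8 + D²)
a = 18867/1424 (a = 9 + (8 + 220²)/11392 = 9 + (8 + 48400)*(1/11392) = 9 + 48408*(1/11392) = 9 + 6051/1424 = 18867/1424 ≈ 13.249)
a - (-22182 - 1*(-12396)) = 18867/1424 - (-22182 - 1*(-12396)) = 18867/1424 - (-22182 + 12396) = 18867/1424 - 1*(-9786) = 18867/1424 + 9786 = 13954131/1424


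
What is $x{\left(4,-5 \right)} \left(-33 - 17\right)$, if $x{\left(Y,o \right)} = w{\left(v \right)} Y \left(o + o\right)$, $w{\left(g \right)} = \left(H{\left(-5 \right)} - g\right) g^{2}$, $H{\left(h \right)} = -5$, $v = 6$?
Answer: $-792000$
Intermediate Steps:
$w{\left(g \right)} = g^{2} \left(-5 - g\right)$ ($w{\left(g \right)} = \left(-5 - g\right) g^{2} = g^{2} \left(-5 - g\right)$)
$x{\left(Y,o \right)} = - 792 Y o$ ($x{\left(Y,o \right)} = 6^{2} \left(-5 - 6\right) Y \left(o + o\right) = 36 \left(-5 - 6\right) Y 2 o = 36 \left(-11\right) Y 2 o = - 396 Y 2 o = - 792 Y o$)
$x{\left(4,-5 \right)} \left(-33 - 17\right) = \left(-792\right) 4 \left(-5\right) \left(-33 - 17\right) = 15840 \left(-50\right) = -792000$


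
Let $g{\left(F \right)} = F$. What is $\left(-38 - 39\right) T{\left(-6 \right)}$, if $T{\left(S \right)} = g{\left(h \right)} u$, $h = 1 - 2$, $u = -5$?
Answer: $-385$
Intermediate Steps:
$h = -1$
$T{\left(S \right)} = 5$ ($T{\left(S \right)} = \left(-1\right) \left(-5\right) = 5$)
$\left(-38 - 39\right) T{\left(-6 \right)} = \left(-38 - 39\right) 5 = \left(-77\right) 5 = -385$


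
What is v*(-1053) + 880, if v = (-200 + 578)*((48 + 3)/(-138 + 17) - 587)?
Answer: 28291567132/121 ≈ 2.3381e+8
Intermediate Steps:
v = -26867484/121 (v = 378*(51/(-121) - 587) = 378*(51*(-1/121) - 587) = 378*(-51/121 - 587) = 378*(-71078/121) = -26867484/121 ≈ -2.2205e+5)
v*(-1053) + 880 = -26867484/121*(-1053) + 880 = 28291460652/121 + 880 = 28291567132/121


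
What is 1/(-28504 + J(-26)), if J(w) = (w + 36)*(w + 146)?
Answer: -1/27304 ≈ -3.6625e-5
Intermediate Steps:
J(w) = (36 + w)*(146 + w)
1/(-28504 + J(-26)) = 1/(-28504 + (5256 + (-26)² + 182*(-26))) = 1/(-28504 + (5256 + 676 - 4732)) = 1/(-28504 + 1200) = 1/(-27304) = -1/27304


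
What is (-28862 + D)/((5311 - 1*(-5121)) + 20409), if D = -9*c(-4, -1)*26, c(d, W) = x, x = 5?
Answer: -30032/30841 ≈ -0.97377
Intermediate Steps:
c(d, W) = 5
D = -1170 (D = -9*5*26 = -45*26 = -1170)
(-28862 + D)/((5311 - 1*(-5121)) + 20409) = (-28862 - 1170)/((5311 - 1*(-5121)) + 20409) = -30032/((5311 + 5121) + 20409) = -30032/(10432 + 20409) = -30032/30841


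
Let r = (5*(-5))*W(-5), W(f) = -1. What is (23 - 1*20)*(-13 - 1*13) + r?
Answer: -53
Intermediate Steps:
r = 25 (r = (5*(-5))*(-1) = -25*(-1) = 25)
(23 - 1*20)*(-13 - 1*13) + r = (23 - 1*20)*(-13 - 1*13) + 25 = (23 - 20)*(-13 - 13) + 25 = 3*(-26) + 25 = -78 + 25 = -53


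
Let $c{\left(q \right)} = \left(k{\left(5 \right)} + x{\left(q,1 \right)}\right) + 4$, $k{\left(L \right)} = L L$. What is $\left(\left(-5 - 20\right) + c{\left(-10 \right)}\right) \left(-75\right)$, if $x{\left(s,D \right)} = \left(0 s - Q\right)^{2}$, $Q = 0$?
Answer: $-300$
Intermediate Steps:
$x{\left(s,D \right)} = 0$ ($x{\left(s,D \right)} = \left(0 s - 0\right)^{2} = \left(0 + 0\right)^{2} = 0^{2} = 0$)
$k{\left(L \right)} = L^{2}$
$c{\left(q \right)} = 29$ ($c{\left(q \right)} = \left(5^{2} + 0\right) + 4 = \left(25 + 0\right) + 4 = 25 + 4 = 29$)
$\left(\left(-5 - 20\right) + c{\left(-10 \right)}\right) \left(-75\right) = \left(\left(-5 - 20\right) + 29\right) \left(-75\right) = \left(-25 + 29\right) \left(-75\right) = 4 \left(-75\right) = -300$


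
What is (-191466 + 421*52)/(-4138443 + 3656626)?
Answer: 169574/481817 ≈ 0.35195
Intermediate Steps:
(-191466 + 421*52)/(-4138443 + 3656626) = (-191466 + 21892)/(-481817) = -169574*(-1/481817) = 169574/481817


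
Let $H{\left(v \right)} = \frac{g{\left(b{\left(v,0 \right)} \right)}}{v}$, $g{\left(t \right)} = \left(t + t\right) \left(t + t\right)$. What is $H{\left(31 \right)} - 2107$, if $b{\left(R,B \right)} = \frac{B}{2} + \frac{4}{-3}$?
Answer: $- \frac{587789}{279} \approx -2106.8$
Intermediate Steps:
$b{\left(R,B \right)} = - \frac{4}{3} + \frac{B}{2}$ ($b{\left(R,B \right)} = B \frac{1}{2} + 4 \left(- \frac{1}{3}\right) = \frac{B}{2} - \frac{4}{3} = - \frac{4}{3} + \frac{B}{2}$)
$g{\left(t \right)} = 4 t^{2}$ ($g{\left(t \right)} = 2 t 2 t = 4 t^{2}$)
$H{\left(v \right)} = \frac{64}{9 v}$ ($H{\left(v \right)} = \frac{4 \left(- \frac{4}{3} + \frac{1}{2} \cdot 0\right)^{2}}{v} = \frac{4 \left(- \frac{4}{3} + 0\right)^{2}}{v} = \frac{4 \left(- \frac{4}{3}\right)^{2}}{v} = \frac{4 \cdot \frac{16}{9}}{v} = \frac{64}{9 v}$)
$H{\left(31 \right)} - 2107 = \frac{64}{9 \cdot 31} - 2107 = \frac{64}{9} \cdot \frac{1}{31} - 2107 = \frac{64}{279} - 2107 = - \frac{587789}{279}$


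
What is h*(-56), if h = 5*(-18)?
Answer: 5040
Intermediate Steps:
h = -90
h*(-56) = -90*(-56) = 5040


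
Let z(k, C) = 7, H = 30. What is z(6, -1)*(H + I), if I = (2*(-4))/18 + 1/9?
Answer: 623/3 ≈ 207.67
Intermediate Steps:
I = -⅓ (I = -8*1/18 + 1*(⅑) = -4/9 + ⅑ = -⅓ ≈ -0.33333)
z(6, -1)*(H + I) = 7*(30 - ⅓) = 7*(89/3) = 623/3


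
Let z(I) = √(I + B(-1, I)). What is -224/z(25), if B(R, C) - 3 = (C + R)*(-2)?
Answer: 112*I*√5/5 ≈ 50.088*I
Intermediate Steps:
B(R, C) = 3 - 2*C - 2*R (B(R, C) = 3 + (C + R)*(-2) = 3 + (-2*C - 2*R) = 3 - 2*C - 2*R)
z(I) = √(5 - I) (z(I) = √(I + (3 - 2*I - 2*(-1))) = √(I + (3 - 2*I + 2)) = √(I + (5 - 2*I)) = √(5 - I))
-224/z(25) = -224/√(5 - 1*25) = -224/√(5 - 25) = -224*(-I*√5/10) = -(-112)*I*√5/5 = 112*I*√5/5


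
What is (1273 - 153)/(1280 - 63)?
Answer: 1120/1217 ≈ 0.92030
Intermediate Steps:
(1273 - 153)/(1280 - 63) = 1120/1217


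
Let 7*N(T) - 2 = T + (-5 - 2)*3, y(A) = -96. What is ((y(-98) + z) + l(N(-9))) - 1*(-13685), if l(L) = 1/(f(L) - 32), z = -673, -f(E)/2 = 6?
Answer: 568303/44 ≈ 12916.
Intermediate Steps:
f(E) = -12 (f(E) = -2*6 = -12)
N(T) = -19/7 + T/7 (N(T) = 2/7 + (T + (-5 - 2)*3)/7 = 2/7 + (T - 7*3)/7 = 2/7 + (T - 21)/7 = 2/7 + (-21 + T)/7 = 2/7 + (-3 + T/7) = -19/7 + T/7)
l(L) = -1/44 (l(L) = 1/(-12 - 32) = 1/(-44) = -1/44)
((y(-98) + z) + l(N(-9))) - 1*(-13685) = ((-96 - 673) - 1/44) - 1*(-13685) = (-769 - 1/44) + 13685 = -33837/44 + 13685 = 568303/44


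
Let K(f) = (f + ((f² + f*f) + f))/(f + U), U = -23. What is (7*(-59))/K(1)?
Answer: 4543/2 ≈ 2271.5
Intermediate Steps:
K(f) = (2*f + 2*f²)/(-23 + f) (K(f) = (f + ((f² + f*f) + f))/(f - 23) = (f + ((f² + f²) + f))/(-23 + f) = (f + (2*f² + f))/(-23 + f) = (f + (f + 2*f²))/(-23 + f) = (2*f + 2*f²)/(-23 + f))
(7*(-59))/K(1) = (7*(-59))/((2*1*(1 + 1)/(-23 + 1))) = -413/(2*1*2/(-22)) = -413/(2*1*(-1/22)*2) = -413/(-2/11) = -413*(-11/2) = 4543/2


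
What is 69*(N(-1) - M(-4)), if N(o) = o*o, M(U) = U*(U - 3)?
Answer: -1863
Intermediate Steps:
M(U) = U*(-3 + U)
N(o) = o**2
69*(N(-1) - M(-4)) = 69*((-1)**2 - (-4)*(-3 - 4)) = 69*(1 - (-4)*(-7)) = 69*(1 - 1*28) = 69*(1 - 28) = 69*(-27) = -1863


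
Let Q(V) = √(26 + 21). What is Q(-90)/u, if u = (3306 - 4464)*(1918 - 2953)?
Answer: √47/1198530 ≈ 5.7201e-6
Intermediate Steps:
Q(V) = √47
u = 1198530 (u = -1158*(-1035) = 1198530)
Q(-90)/u = √47/1198530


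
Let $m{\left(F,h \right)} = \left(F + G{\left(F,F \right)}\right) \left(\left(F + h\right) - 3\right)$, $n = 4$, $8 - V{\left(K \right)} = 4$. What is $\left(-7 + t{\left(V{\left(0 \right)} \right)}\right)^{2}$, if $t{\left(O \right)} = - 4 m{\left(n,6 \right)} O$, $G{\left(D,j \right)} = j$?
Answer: $815409$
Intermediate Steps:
$V{\left(K \right)} = 4$ ($V{\left(K \right)} = 8 - 4 = 4$)
$m{\left(F,h \right)} = 2 F \left(-3 + F + h\right)$ ($m{\left(F,h \right)} = \left(F + F\right) \left(\left(F + h\right) - 3\right) = 2 F \left(-3 + F + h\right)$)
$t{\left(O \right)} = - 224 O$ ($t{\left(O \right)} = - 4 \cdot 2 \cdot 4 \left(-3 + 4 + 6\right) O = - 4 \cdot 2 \cdot 4 \cdot 7 O = \left(-4\right) 56 O = - 224 O$)
$\left(-7 + t{\left(V{\left(0 \right)} \right)}\right)^{2} = \left(-7 - 896\right)^{2} = \left(-903\right)^{2} = 815409$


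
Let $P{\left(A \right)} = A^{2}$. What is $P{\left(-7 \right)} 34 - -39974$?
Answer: $41640$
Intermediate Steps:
$P{\left(-7 \right)} 34 - -39974 = \left(-7\right)^{2} \cdot 34 - -39974 = 49 \cdot 34 + 39974 = 1666 + 39974 = 41640$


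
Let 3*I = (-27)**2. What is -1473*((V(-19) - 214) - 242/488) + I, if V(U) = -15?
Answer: 82542873/244 ≈ 3.3829e+5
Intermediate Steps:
I = 243 (I = (1/3)*(-27)**2 = (1/3)*729 = 243)
-1473*((V(-19) - 214) - 242/488) + I = -1473*((-15 - 214) - 242/488) + 243 = -1473*(-229 - 242*1/488) + 243 = -1473*(-229 - 121/244) + 243 = -1473*(-55997/244) + 243 = 82483581/244 + 243 = 82542873/244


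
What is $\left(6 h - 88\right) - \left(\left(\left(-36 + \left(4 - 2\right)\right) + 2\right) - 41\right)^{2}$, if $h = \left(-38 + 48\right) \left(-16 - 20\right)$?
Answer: $-7577$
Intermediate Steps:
$h = -360$ ($h = 10 \left(-36\right) = -360$)
$\left(6 h - 88\right) - \left(\left(\left(-36 + \left(4 - 2\right)\right) + 2\right) - 41\right)^{2} = \left(6 \left(-360\right) - 88\right) - \left(\left(\left(-36 + \left(4 - 2\right)\right) + 2\right) - 41\right)^{2} = \left(-2160 - 88\right) - \left(\left(\left(-36 + 2\right) + 2\right) - 41\right)^{2} = -2248 - \left(\left(-34 + 2\right) - 41\right)^{2} = -2248 - \left(-32 - 41\right)^{2} = -2248 - \left(-73\right)^{2} = -2248 - 5329 = -7577$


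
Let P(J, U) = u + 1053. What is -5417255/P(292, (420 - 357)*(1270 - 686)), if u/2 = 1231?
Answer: -1083451/703 ≈ -1541.2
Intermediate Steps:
u = 2462 (u = 2*1231 = 2462)
P(J, U) = 3515 (P(J, U) = 2462 + 1053 = 3515)
-5417255/P(292, (420 - 357)*(1270 - 686)) = -5417255/3515 = -5417255*1/3515 = -1083451/703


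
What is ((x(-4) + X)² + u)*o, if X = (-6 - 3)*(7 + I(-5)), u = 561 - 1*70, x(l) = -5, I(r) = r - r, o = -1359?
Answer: -6951285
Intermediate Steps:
I(r) = 0
u = 491 (u = 561 - 70 = 491)
X = -63 (X = (-6 - 3)*(7 + 0) = -9*7 = -63)
((x(-4) + X)² + u)*o = ((-5 - 63)² + 491)*(-1359) = ((-68)² + 491)*(-1359) = (4624 + 491)*(-1359) = 5115*(-1359) = -6951285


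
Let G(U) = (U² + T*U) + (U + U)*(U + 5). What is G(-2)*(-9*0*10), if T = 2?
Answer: 0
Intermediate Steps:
G(U) = U² + 2*U + 2*U*(5 + U) (G(U) = (U² + 2*U) + (U + U)*(U + 5) = (U² + 2*U) + (2*U)*(5 + U) = (U² + 2*U) + 2*U*(5 + U) = U² + 2*U + 2*U*(5 + U))
G(-2)*(-9*0*10) = (3*(-2)*(4 - 2))*(-9*0*10) = (3*(-2)*2)*(0*10) = -12*0 = 0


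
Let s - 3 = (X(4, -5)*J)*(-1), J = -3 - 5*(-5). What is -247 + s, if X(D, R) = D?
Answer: -332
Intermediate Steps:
J = 22 (J = -3 + 25 = 22)
s = -85 (s = 3 + (4*22)*(-1) = 3 + 88*(-1) = 3 - 88 = -85)
-247 + s = -247 - 85 = -332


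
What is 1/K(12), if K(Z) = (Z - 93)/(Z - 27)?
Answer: 5/27 ≈ 0.18519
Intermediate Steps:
K(Z) = (-93 + Z)/(-27 + Z)
1/K(12) = 1/((-93 + 12)/(-27 + 12)) = 1/(-81/(-15)) = 1/(-1/15*(-81)) = 1/(27/5) = 5/27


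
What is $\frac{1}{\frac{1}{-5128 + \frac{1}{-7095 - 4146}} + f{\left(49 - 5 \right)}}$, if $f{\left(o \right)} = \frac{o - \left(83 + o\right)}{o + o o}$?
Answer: $- \frac{114134821020}{4806696647} \approx -23.745$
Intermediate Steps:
$f{\left(o \right)} = - \frac{83}{o + o^{2}}$
$\frac{1}{\frac{1}{-5128 + \frac{1}{-7095 - 4146}} + f{\left(49 - 5 \right)}} = \frac{1}{\frac{1}{-5128 + \frac{1}{-7095 - 4146}} - \frac{83}{\left(49 - 5\right) \left(1 + \left(49 - 5\right)\right)}} = \frac{1}{\frac{1}{-5128 + \frac{1}{-11241}} - \frac{83}{\left(49 - 5\right) \left(1 + \left(49 - 5\right)\right)}} = \frac{1}{\frac{1}{-5128 - \frac{1}{11241}} - \frac{83}{44 \left(1 + 44\right)}} = \frac{1}{\frac{1}{- \frac{57643849}{11241}} - \frac{83}{44 \cdot 45}} = \frac{1}{- \frac{11241}{57643849} - \frac{83}{44} \cdot \frac{1}{45}} = \frac{1}{- \frac{11241}{57643849} - \frac{83}{1980}} = \frac{1}{- \frac{4806696647}{114134821020}} = - \frac{114134821020}{4806696647}$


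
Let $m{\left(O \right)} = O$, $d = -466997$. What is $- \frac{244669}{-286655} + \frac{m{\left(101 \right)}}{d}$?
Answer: $\frac{114230736838}{133867025035} \approx 0.85332$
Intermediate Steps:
$- \frac{244669}{-286655} + \frac{m{\left(101 \right)}}{d} = - \frac{244669}{-286655} + \frac{101}{-466997} = \left(-244669\right) \left(- \frac{1}{286655}\right) + 101 \left(- \frac{1}{466997}\right) = \frac{244669}{286655} - \frac{101}{466997} = \frac{114230736838}{133867025035}$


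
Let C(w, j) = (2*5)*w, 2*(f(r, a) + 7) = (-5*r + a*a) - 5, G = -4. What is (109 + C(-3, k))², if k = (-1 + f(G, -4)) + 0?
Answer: 6241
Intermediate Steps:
f(r, a) = -19/2 + a²/2 - 5*r/2 (f(r, a) = -7 + ((-5*r + a*a) - 5)/2 = -7 + ((-5*r + a²) - 5)/2 = -7 + ((a² - 5*r) - 5)/2 = -7 + (-5 + a² - 5*r)/2 = -7 + (-5/2 + a²/2 - 5*r/2) = -19/2 + a²/2 - 5*r/2)
k = 15/2 (k = (-1 + (-19/2 + (½)*(-4)² - 5/2*(-4))) + 0 = (-1 + (-19/2 + (½)*16 + 10)) + 0 = (-1 + (-19/2 + 8 + 10)) + 0 = (-1 + 17/2) + 0 = 15/2 + 0 = 15/2 ≈ 7.5000)
C(w, j) = 10*w
(109 + C(-3, k))² = (109 + 10*(-3))² = (109 - 30)² = 79² = 6241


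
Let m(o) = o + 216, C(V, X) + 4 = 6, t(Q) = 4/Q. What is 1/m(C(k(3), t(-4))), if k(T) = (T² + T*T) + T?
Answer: 1/218 ≈ 0.0045872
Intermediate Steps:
k(T) = T + 2*T² (k(T) = (T² + T²) + T = 2*T² + T = T + 2*T²)
C(V, X) = 2 (C(V, X) = -4 + 6 = 2)
m(o) = 216 + o
1/m(C(k(3), t(-4))) = 1/(216 + 2) = 1/218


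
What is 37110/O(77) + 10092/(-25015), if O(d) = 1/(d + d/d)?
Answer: 72407908608/25015 ≈ 2.8946e+6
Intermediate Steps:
O(d) = 1/(1 + d) (O(d) = 1/(d + 1) = 1/(1 + d))
37110/O(77) + 10092/(-25015) = 37110/(1/(1 + 77)) + 10092/(-25015) = 37110/(1/78) + 10092*(-1/25015) = 37110/(1/78) - 10092/25015 = 37110*78 - 10092/25015 = 2894580 - 10092/25015 = 72407908608/25015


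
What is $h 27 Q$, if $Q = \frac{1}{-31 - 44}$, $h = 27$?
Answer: $- \frac{243}{25} \approx -9.72$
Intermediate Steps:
$Q = - \frac{1}{75}$ ($Q = \frac{1}{-75} = - \frac{1}{75} \approx -0.013333$)
$h 27 Q = 27 \cdot 27 \left(- \frac{1}{75}\right) = 729 \left(- \frac{1}{75}\right) = - \frac{243}{25}$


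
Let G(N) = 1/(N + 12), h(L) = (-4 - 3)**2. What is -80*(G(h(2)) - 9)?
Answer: 43840/61 ≈ 718.69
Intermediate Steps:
h(L) = 49 (h(L) = (-7)**2 = 49)
G(N) = 1/(12 + N)
-80*(G(h(2)) - 9) = -80*(1/(12 + 49) - 9) = -80*(1/61 - 9) = -80*(-548/61) = 43840/61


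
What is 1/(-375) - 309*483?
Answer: -55967626/375 ≈ -1.4925e+5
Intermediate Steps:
1/(-375) - 309*483 = -1/375 - 149247 = -55967626/375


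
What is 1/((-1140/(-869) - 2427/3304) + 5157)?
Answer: 2871176/14808312129 ≈ 0.00019389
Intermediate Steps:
1/((-1140/(-869) - 2427/3304) + 5157) = 1/((-1140*(-1/869) - 2427*1/3304) + 5157) = 1/((1140/869 - 2427/3304) + 5157) = 1/(1657497/2871176 + 5157) = 1/(14808312129/2871176) = 2871176/14808312129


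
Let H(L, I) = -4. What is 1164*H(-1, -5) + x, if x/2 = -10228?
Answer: -25112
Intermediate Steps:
x = -20456 (x = 2*(-10228) = -20456)
1164*H(-1, -5) + x = 1164*(-4) - 20456 = -4656 - 20456 = -25112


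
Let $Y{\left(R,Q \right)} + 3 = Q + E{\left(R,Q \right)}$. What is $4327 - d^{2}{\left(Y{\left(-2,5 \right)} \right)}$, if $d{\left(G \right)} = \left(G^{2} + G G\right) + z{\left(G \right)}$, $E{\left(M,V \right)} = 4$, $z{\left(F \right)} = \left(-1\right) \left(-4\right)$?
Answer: $-1449$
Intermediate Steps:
$z{\left(F \right)} = 4$
$Y{\left(R,Q \right)} = 1 + Q$ ($Y{\left(R,Q \right)} = -3 + \left(Q + 4\right) = -3 + \left(4 + Q\right) = 1 + Q$)
$d{\left(G \right)} = 4 + 2 G^{2}$ ($d{\left(G \right)} = \left(G^{2} + G G\right) + 4 = \left(G^{2} + G^{2}\right) + 4 = 2 G^{2} + 4 = 4 + 2 G^{2}$)
$4327 - d^{2}{\left(Y{\left(-2,5 \right)} \right)} = 4327 - \left(4 + 2 \left(1 + 5\right)^{2}\right)^{2} = 4327 - \left(4 + 2 \cdot 6^{2}\right)^{2} = 4327 - \left(4 + 2 \cdot 36\right)^{2} = 4327 - \left(4 + 72\right)^{2} = 4327 - 76^{2} = 4327 - 5776 = -1449$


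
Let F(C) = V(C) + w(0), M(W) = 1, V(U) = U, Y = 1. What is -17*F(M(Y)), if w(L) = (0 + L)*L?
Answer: -17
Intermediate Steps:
w(L) = L**2 (w(L) = L*L = L**2)
F(C) = C (F(C) = C + 0**2 = C + 0 = C)
-17*F(M(Y)) = -17*1 = -17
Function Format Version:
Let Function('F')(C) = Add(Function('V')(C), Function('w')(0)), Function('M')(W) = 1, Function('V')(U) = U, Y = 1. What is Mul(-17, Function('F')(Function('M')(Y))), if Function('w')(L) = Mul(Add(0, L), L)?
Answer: -17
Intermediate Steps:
Function('w')(L) = Pow(L, 2) (Function('w')(L) = Mul(L, L) = Pow(L, 2))
Function('F')(C) = C (Function('F')(C) = Add(C, Pow(0, 2)) = Add(C, 0) = C)
Mul(-17, Function('F')(Function('M')(Y))) = Mul(-17, 1) = -17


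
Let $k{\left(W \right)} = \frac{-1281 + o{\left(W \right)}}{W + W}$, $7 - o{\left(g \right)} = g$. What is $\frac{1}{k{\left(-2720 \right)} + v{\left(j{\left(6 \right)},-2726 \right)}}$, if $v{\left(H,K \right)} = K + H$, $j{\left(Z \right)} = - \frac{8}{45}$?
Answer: $- \frac{24480}{66743339} \approx -0.00036678$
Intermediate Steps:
$j{\left(Z \right)} = - \frac{8}{45}$ ($j{\left(Z \right)} = \left(-8\right) \frac{1}{45} = - \frac{8}{45}$)
$v{\left(H,K \right)} = H + K$
$o{\left(g \right)} = 7 - g$
$k{\left(W \right)} = \frac{-1274 - W}{2 W}$ ($k{\left(W \right)} = \frac{-1281 - \left(-7 + W\right)}{W + W} = \frac{-1274 - W}{2 W}$)
$\frac{1}{k{\left(-2720 \right)} + v{\left(j{\left(6 \right)},-2726 \right)}} = \frac{1}{\frac{-1274 - -2720}{2 \left(-2720\right)} - \frac{122678}{45}} = \frac{1}{\frac{1}{2} \left(- \frac{1}{2720}\right) \left(-1274 + 2720\right) - \frac{122678}{45}} = \frac{1}{\frac{1}{2} \left(- \frac{1}{2720}\right) 1446 - \frac{122678}{45}} = \frac{1}{- \frac{723}{2720} - \frac{122678}{45}} = \frac{1}{- \frac{66743339}{24480}} = - \frac{24480}{66743339}$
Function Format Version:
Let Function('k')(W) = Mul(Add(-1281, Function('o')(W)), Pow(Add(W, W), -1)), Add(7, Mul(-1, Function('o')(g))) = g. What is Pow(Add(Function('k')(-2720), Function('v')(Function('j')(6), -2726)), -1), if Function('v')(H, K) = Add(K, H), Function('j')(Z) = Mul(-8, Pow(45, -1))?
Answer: Rational(-24480, 66743339) ≈ -0.00036678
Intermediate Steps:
Function('j')(Z) = Rational(-8, 45) (Function('j')(Z) = Mul(-8, Rational(1, 45)) = Rational(-8, 45))
Function('v')(H, K) = Add(H, K)
Function('o')(g) = Add(7, Mul(-1, g))
Function('k')(W) = Mul(Rational(1, 2), Pow(W, -1), Add(-1274, Mul(-1, W))) (Function('k')(W) = Mul(Add(-1281, Add(7, Mul(-1, W))), Pow(Add(W, W), -1)) = Mul(Add(-1274, Mul(-1, W)), Pow(Mul(2, W), -1)) = Mul(Add(-1274, Mul(-1, W)), Mul(Rational(1, 2), Pow(W, -1))) = Mul(Rational(1, 2), Pow(W, -1), Add(-1274, Mul(-1, W))))
Pow(Add(Function('k')(-2720), Function('v')(Function('j')(6), -2726)), -1) = Pow(Add(Mul(Rational(1, 2), Pow(-2720, -1), Add(-1274, Mul(-1, -2720))), Add(Rational(-8, 45), -2726)), -1) = Pow(Add(Mul(Rational(1, 2), Rational(-1, 2720), Add(-1274, 2720)), Rational(-122678, 45)), -1) = Pow(Add(Mul(Rational(1, 2), Rational(-1, 2720), 1446), Rational(-122678, 45)), -1) = Pow(Add(Rational(-723, 2720), Rational(-122678, 45)), -1) = Pow(Rational(-66743339, 24480), -1) = Rational(-24480, 66743339)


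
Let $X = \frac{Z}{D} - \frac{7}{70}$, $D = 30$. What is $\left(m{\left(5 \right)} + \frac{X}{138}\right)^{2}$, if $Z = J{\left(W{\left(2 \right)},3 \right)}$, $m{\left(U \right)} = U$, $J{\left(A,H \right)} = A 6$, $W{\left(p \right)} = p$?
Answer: $\frac{5294601}{211600} \approx 25.022$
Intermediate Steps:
$J{\left(A,H \right)} = 6 A$
$Z = 12$ ($Z = 6 \cdot 2 = 12$)
$X = \frac{3}{10}$ ($X = \frac{12}{30} - \frac{7}{70} = 12 \cdot \frac{1}{30} - \frac{1}{10} = \frac{2}{5} - \frac{1}{10} = \frac{3}{10} \approx 0.3$)
$\left(m{\left(5 \right)} + \frac{X}{138}\right)^{2} = \left(5 + \frac{3}{10 \cdot 138}\right)^{2} = \left(5 + \frac{3}{10} \cdot \frac{1}{138}\right)^{2} = \left(5 + \frac{1}{460}\right)^{2} = \left(\frac{2301}{460}\right)^{2} = \frac{5294601}{211600}$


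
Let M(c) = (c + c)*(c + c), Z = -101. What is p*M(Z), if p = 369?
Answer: 15056676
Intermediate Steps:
M(c) = 4*c² (M(c) = (2*c)*(2*c) = 4*c²)
p*M(Z) = 369*(4*(-101)²) = 369*(4*10201) = 369*40804 = 15056676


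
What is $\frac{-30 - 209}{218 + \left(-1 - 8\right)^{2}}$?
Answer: $- \frac{239}{299} \approx -0.79933$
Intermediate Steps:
$\frac{-30 - 209}{218 + \left(-1 - 8\right)^{2}} = - \frac{239}{218 + \left(-9\right)^{2}} = - \frac{239}{218 + 81} = - \frac{239}{299}$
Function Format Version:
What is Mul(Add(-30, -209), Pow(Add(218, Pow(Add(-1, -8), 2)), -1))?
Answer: Rational(-239, 299) ≈ -0.79933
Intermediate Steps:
Mul(Add(-30, -209), Pow(Add(218, Pow(Add(-1, -8), 2)), -1)) = Mul(-239, Pow(Add(218, Pow(-9, 2)), -1)) = Mul(-239, Pow(Add(218, 81), -1)) = Mul(-239, Pow(299, -1)) = Mul(-239, Rational(1, 299)) = Rational(-239, 299)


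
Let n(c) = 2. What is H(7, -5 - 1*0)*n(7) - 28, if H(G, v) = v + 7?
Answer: -24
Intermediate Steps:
H(G, v) = 7 + v
H(7, -5 - 1*0)*n(7) - 28 = (7 + (-5 - 1*0))*2 - 28 = (7 + (-5 + 0))*2 - 28 = (7 - 5)*2 - 28 = 2*2 - 28 = 4 - 28 = -24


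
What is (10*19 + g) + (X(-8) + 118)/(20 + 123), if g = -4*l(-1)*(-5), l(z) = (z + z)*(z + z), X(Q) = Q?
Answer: 3520/13 ≈ 270.77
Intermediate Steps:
l(z) = 4*z**2 (l(z) = (2*z)*(2*z) = 4*z**2)
g = 80 (g = -16*(-1)**2*(-5) = -16*(-5) = 80)
(10*19 + g) + (X(-8) + 118)/(20 + 123) = (10*19 + 80) + (-8 + 118)/(20 + 123) = (190 + 80) + 110/143 = 270 + 110*(1/143) = 270 + 10/13 = 3520/13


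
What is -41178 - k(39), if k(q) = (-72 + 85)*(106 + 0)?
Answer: -42556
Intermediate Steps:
k(q) = 1378 (k(q) = 13*106 = 1378)
-41178 - k(39) = -41178 - 1*1378 = -41178 - 1378 = -42556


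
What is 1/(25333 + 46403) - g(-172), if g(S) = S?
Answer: 12338593/71736 ≈ 172.00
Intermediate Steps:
1/(25333 + 46403) - g(-172) = 1/(25333 + 46403) - 1*(-172) = 1/71736 + 172 = 12338593/71736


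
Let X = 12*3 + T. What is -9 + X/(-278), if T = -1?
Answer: -2537/278 ≈ -9.1259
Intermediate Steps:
X = 35 (X = 12*3 - 1 = 36 - 1 = 35)
-9 + X/(-278) = -9 + 35/(-278) = -9 - 1/278*35 = -9 - 35/278 = -2537/278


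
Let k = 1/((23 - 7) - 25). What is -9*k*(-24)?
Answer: -24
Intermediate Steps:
k = -1/9 (k = 1/(16 - 25) = 1/(-9) = -1/9 ≈ -0.11111)
-9*k*(-24) = -9*(-1/9)*(-24) = 1*(-24) = -24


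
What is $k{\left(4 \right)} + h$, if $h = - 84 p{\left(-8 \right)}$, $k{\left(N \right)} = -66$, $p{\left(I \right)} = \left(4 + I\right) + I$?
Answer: $942$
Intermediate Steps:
$p{\left(I \right)} = 4 + 2 I$
$h = 1008$ ($h = - 84 \left(4 + 2 \left(-8\right)\right) = - 84 \left(4 - 16\right) = \left(-84\right) \left(-12\right) = 1008$)
$k{\left(4 \right)} + h = -66 + 1008 = 942$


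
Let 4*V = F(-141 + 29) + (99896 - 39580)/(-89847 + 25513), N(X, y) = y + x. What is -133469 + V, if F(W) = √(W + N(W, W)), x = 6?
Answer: -8586609725/64334 + I*√218/4 ≈ -1.3347e+5 + 3.6912*I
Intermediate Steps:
N(X, y) = 6 + y (N(X, y) = y + 6 = 6 + y)
F(W) = √(6 + 2*W) (F(W) = √(W + (6 + W)) = √(6 + 2*W))
V = -15079/64334 + I*√218/4 (V = (√(6 + 2*(-141 + 29)) + (99896 - 39580)/(-89847 + 25513))/4 = (√(6 + 2*(-112)) + 60316/(-64334))/4 = (√(6 - 224) + 60316*(-1/64334))/4 = (√(-218) - 30158/32167)/4 = (I*√218 - 30158/32167)/4 = (-30158/32167 + I*√218)/4 = -15079/64334 + I*√218/4 ≈ -0.23439 + 3.6912*I)
-133469 + V = -133469 + (-15079/64334 + I*√218/4) = -8586609725/64334 + I*√218/4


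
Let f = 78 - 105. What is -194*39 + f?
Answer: -7593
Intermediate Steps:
f = -27
-194*39 + f = -194*39 - 27 = -7566 - 27 = -7593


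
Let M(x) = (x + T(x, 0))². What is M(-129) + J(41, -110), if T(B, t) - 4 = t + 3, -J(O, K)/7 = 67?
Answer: 14415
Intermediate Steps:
J(O, K) = -469 (J(O, K) = -7*67 = -469)
T(B, t) = 7 + t (T(B, t) = 4 + (t + 3) = 4 + (3 + t) = 7 + t)
M(x) = (7 + x)² (M(x) = (x + (7 + 0))² = (x + 7)² = (7 + x)²)
M(-129) + J(41, -110) = (7 - 129)² - 469 = (-122)² - 469 = 14884 - 469 = 14415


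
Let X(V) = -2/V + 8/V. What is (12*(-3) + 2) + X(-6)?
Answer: -35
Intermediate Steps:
X(V) = 6/V
(12*(-3) + 2) + X(-6) = (12*(-3) + 2) + 6/(-6) = (-36 + 2) + 6*(-1/6) = -34 - 1 = -35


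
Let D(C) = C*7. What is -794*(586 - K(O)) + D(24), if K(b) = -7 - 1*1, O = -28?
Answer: -471468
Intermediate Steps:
D(C) = 7*C
K(b) = -8 (K(b) = -7 - 1 = -8)
-794*(586 - K(O)) + D(24) = -794*(586 - 1*(-8)) + 7*24 = -794*(586 + 8) + 168 = -794*594 + 168 = -471636 + 168 = -471468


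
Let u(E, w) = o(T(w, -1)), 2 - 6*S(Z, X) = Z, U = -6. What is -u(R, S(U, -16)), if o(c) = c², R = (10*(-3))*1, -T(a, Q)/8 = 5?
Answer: -1600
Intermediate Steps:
T(a, Q) = -40 (T(a, Q) = -8*5 = -40)
R = -30 (R = -30*1 = -30)
S(Z, X) = ⅓ - Z/6
u(E, w) = 1600 (u(E, w) = (-40)² = 1600)
-u(R, S(U, -16)) = -1*1600 = -1600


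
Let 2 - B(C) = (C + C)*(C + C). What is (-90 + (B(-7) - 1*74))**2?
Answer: 128164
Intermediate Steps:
B(C) = 2 - 4*C**2 (B(C) = 2 - (C + C)*(C + C) = 2 - 2*C*2*C = 2 - 4*C**2)
(-90 + (B(-7) - 1*74))**2 = (-90 + ((2 - 4*(-7)**2) - 1*74))**2 = (-90 + ((2 - 4*49) - 74))**2 = (-90 + ((2 - 196) - 74))**2 = (-90 + (-194 - 74))**2 = (-90 - 268)**2 = (-358)**2 = 128164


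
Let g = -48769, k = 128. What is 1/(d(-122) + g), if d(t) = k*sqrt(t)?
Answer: -48769/2380414209 - 128*I*sqrt(122)/2380414209 ≈ -2.0488e-5 - 5.9393e-7*I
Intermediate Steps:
d(t) = 128*sqrt(t)
1/(d(-122) + g) = 1/(128*sqrt(-122) - 48769) = 1/(128*(I*sqrt(122)) - 48769) = 1/(128*I*sqrt(122) - 48769) = 1/(-48769 + 128*I*sqrt(122))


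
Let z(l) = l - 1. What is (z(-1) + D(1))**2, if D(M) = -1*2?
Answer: 16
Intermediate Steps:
z(l) = -1 + l
D(M) = -2
(z(-1) + D(1))**2 = ((-1 - 1) - 2)**2 = (-2 - 2)**2 = (-4)**2 = 16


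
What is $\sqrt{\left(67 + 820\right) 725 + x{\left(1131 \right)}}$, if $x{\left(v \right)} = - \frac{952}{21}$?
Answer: $\frac{\sqrt{5787267}}{3} \approx 801.89$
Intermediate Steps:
$x{\left(v \right)} = - \frac{136}{3}$ ($x{\left(v \right)} = \left(-952\right) \frac{1}{21} = - \frac{136}{3}$)
$\sqrt{\left(67 + 820\right) 725 + x{\left(1131 \right)}} = \sqrt{\left(67 + 820\right) 725 - \frac{136}{3}} = \sqrt{887 \cdot 725 - \frac{136}{3}} = \sqrt{643075 - \frac{136}{3}} = \sqrt{\frac{1929089}{3}} = \frac{\sqrt{5787267}}{3}$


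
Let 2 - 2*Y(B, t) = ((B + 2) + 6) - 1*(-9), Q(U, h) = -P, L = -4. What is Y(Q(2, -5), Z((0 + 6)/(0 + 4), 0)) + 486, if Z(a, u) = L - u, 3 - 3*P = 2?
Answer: 1436/3 ≈ 478.67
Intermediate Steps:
P = ⅓ (P = 1 - ⅓*2 = 1 - ⅔ = ⅓ ≈ 0.33333)
Q(U, h) = -⅓ (Q(U, h) = -1*⅓ = -⅓)
Z(a, u) = -4 - u
Y(B, t) = -15/2 - B/2 (Y(B, t) = 1 - (((B + 2) + 6) - 1*(-9))/2 = 1 - (((2 + B) + 6) + 9)/2 = 1 - ((8 + B) + 9)/2 = 1 - (17 + B)/2 = 1 + (-17/2 - B/2) = -15/2 - B/2)
Y(Q(2, -5), Z((0 + 6)/(0 + 4), 0)) + 486 = (-15/2 - ½*(-⅓)) + 486 = (-15/2 + ⅙) + 486 = -22/3 + 486 = 1436/3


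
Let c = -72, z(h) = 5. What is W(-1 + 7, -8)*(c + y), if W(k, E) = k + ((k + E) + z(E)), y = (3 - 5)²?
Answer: -612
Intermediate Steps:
y = 4 (y = (-2)² = 4)
W(k, E) = 5 + E + 2*k (W(k, E) = k + ((k + E) + 5) = k + ((E + k) + 5) = k + (5 + E + k) = 5 + E + 2*k)
W(-1 + 7, -8)*(c + y) = (5 - 8 + 2*(-1 + 7))*(-72 + 4) = (5 - 8 + 2*6)*(-68) = (5 - 8 + 12)*(-68) = 9*(-68) = -612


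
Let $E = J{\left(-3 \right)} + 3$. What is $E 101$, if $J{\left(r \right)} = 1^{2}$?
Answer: $404$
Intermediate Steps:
$J{\left(r \right)} = 1$
$E = 4$ ($E = 1 + 3 = 4$)
$E 101 = 4 \cdot 101 = 404$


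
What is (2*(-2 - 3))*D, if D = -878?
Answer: 8780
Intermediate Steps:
(2*(-2 - 3))*D = (2*(-2 - 3))*(-878) = (2*(-5))*(-878) = -10*(-878) = 8780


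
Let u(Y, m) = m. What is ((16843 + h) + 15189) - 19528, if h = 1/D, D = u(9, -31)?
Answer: 387623/31 ≈ 12504.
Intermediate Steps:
D = -31
h = -1/31 (h = 1/(-31) = 1*(-1/31) = -1/31 ≈ -0.032258)
((16843 + h) + 15189) - 19528 = ((16843 - 1/31) + 15189) - 19528 = (522132/31 + 15189) - 19528 = 992991/31 - 19528 = 387623/31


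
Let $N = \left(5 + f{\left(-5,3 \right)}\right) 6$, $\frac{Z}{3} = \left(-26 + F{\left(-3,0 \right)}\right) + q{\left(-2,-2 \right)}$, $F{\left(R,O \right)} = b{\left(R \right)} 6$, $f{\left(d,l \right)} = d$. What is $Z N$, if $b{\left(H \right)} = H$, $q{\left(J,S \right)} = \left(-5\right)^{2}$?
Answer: $0$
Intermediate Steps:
$q{\left(J,S \right)} = 25$
$F{\left(R,O \right)} = 6 R$ ($F{\left(R,O \right)} = R 6 = 6 R$)
$Z = -57$ ($Z = 3 \left(\left(-26 + 6 \left(-3\right)\right) + 25\right) = 3 \left(\left(-26 - 18\right) + 25\right) = 3 \left(-44 + 25\right) = 3 \left(-19\right) = -57$)
$N = 0$ ($N = \left(5 - 5\right) 6 = 0 \cdot 6 = 0$)
$Z N = \left(-57\right) 0 = 0$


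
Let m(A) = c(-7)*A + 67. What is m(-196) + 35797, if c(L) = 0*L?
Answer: 35864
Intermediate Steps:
c(L) = 0
m(A) = 67 (m(A) = 0*A + 67 = 0 + 67 = 67)
m(-196) + 35797 = 67 + 35797 = 35864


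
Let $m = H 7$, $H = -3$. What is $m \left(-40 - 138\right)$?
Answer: $3738$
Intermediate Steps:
$m = -21$ ($m = \left(-3\right) 7 = -21$)
$m \left(-40 - 138\right) = - 21 \left(-40 - 138\right) = \left(-21\right) \left(-178\right) = 3738$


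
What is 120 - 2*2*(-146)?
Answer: 704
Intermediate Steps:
120 - 2*2*(-146) = 120 - 4*(-146) = 120 + 584 = 704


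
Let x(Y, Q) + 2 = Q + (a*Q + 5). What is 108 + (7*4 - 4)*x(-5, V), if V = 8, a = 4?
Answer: 1140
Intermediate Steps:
x(Y, Q) = 3 + 5*Q (x(Y, Q) = -2 + (Q + (4*Q + 5)) = -2 + (Q + (5 + 4*Q)) = -2 + (5 + 5*Q) = 3 + 5*Q)
108 + (7*4 - 4)*x(-5, V) = 108 + (7*4 - 4)*(3 + 5*8) = 108 + (28 - 4)*(3 + 40) = 108 + 24*43 = 108 + 1032 = 1140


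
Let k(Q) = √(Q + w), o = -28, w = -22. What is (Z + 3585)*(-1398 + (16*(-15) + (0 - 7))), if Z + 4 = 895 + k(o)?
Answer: -7363020 - 8225*I*√2 ≈ -7.363e+6 - 11632.0*I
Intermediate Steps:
k(Q) = √(-22 + Q) (k(Q) = √(Q - 22) = √(-22 + Q))
Z = 891 + 5*I*√2 (Z = -4 + (895 + √(-22 - 28)) = -4 + (895 + √(-50)) = -4 + (895 + 5*I*√2) = 891 + 5*I*√2 ≈ 891.0 + 7.0711*I)
(Z + 3585)*(-1398 + (16*(-15) + (0 - 7))) = ((891 + 5*I*√2) + 3585)*(-1398 + (16*(-15) + (0 - 7))) = (4476 + 5*I*√2)*(-1398 + (-240 - 7)) = (4476 + 5*I*√2)*(-1398 - 247) = (4476 + 5*I*√2)*(-1645) = -7363020 - 8225*I*√2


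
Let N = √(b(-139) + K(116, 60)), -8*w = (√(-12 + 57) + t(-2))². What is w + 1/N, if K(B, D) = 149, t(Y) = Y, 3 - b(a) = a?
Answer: -49/8 + √291/291 + 3*√5/2 ≈ -2.7123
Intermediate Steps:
b(a) = 3 - a
w = -(-2 + 3*√5)²/8 (w = -(√(-12 + 57) - 2)²/8 = -(√45 - 2)²/8 = -(3*√5 - 2)²/8 = -(-2 + 3*√5)²/8 ≈ -2.7709)
N = √291 (N = √((3 - 1*(-139)) + 149) = √((3 + 139) + 149) = √(142 + 149) = √291 ≈ 17.059)
w + 1/N = (-49/8 + 3*√5/2) + 1/(√291) = (-49/8 + 3*√5/2) + √291/291 = -49/8 + √291/291 + 3*√5/2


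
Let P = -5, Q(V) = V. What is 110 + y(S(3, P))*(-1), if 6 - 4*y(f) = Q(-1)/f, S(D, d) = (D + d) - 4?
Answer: 2605/24 ≈ 108.54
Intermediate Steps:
S(D, d) = -4 + D + d
y(f) = 3/2 + 1/(4*f) (y(f) = 3/2 - (-1)/(4*f) = 3/2 + 1/(4*f))
110 + y(S(3, P))*(-1) = 110 + ((1 + 6*(-4 + 3 - 5))/(4*(-4 + 3 - 5)))*(-1) = 110 + ((1/4)*(1 + 6*(-6))/(-6))*(-1) = 110 + ((1/4)*(-1/6)*(1 - 36))*(-1) = 110 + ((1/4)*(-1/6)*(-35))*(-1) = 110 + (35/24)*(-1) = 110 - 35/24 = 2605/24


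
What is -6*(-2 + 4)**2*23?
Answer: -552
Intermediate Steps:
-6*(-2 + 4)**2*23 = -6*2**2*23 = -6*4*23 = -24*23 = -552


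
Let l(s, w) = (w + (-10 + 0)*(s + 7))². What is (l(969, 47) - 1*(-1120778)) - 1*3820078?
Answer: 91643069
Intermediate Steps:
l(s, w) = (-70 + w - 10*s)² (l(s, w) = (w - 10*(7 + s))² = (w + (-70 - 10*s))² = (-70 + w - 10*s)²)
(l(969, 47) - 1*(-1120778)) - 1*3820078 = ((70 - 1*47 + 10*969)² - 1*(-1120778)) - 1*3820078 = ((70 - 47 + 9690)² + 1120778) - 3820078 = (9713² + 1120778) - 3820078 = (94342369 + 1120778) - 3820078 = 95463147 - 3820078 = 91643069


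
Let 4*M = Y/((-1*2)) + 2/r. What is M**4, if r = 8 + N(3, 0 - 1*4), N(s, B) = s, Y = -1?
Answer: 50625/59969536 ≈ 0.00084418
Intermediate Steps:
r = 11 (r = 8 + 3 = 11)
M = 15/88 (M = (-1/((-1*2)) + 2/11)/4 = (-1/(-2) + 2*(1/11))/4 = (-1*(-1/2) + 2/11)/4 = (1/2 + 2/11)/4 = (1/4)*(15/22) = 15/88 ≈ 0.17045)
M**4 = (15/88)**4 = 50625/59969536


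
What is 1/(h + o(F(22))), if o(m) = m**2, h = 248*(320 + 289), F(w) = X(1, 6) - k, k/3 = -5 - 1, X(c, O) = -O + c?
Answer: 1/151201 ≈ 6.6137e-6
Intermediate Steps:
X(c, O) = c - O
k = -18 (k = 3*(-5 - 1) = 3*(-6) = -18)
F(w) = 13 (F(w) = (1 - 1*6) - 1*(-18) = (1 - 6) + 18 = -5 + 18 = 13)
h = 151032 (h = 248*609 = 151032)
1/(h + o(F(22))) = 1/(151032 + 13**2) = 1/(151032 + 169) = 1/151201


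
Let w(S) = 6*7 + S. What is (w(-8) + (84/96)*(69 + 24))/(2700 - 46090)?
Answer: -923/347120 ≈ -0.0026590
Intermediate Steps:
w(S) = 42 + S
(w(-8) + (84/96)*(69 + 24))/(2700 - 46090) = ((42 - 8) + (84/96)*(69 + 24))/(2700 - 46090) = (34 + (84*(1/96))*93)/(-43390) = (34 + (7/8)*93)*(-1/43390) = (34 + 651/8)*(-1/43390) = (923/8)*(-1/43390) = -923/347120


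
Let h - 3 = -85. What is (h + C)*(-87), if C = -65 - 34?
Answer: 15747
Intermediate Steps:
h = -82 (h = 3 - 85 = -82)
C = -99
(h + C)*(-87) = (-82 - 99)*(-87) = -181*(-87) = 15747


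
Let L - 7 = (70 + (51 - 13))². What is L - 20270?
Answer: -8599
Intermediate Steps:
L = 11671 (L = 7 + (70 + (51 - 13))² = 7 + (70 + 38)² = 7 + 108² = 7 + 11664 = 11671)
L - 20270 = 11671 - 20270 = -8599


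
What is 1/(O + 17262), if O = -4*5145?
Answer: -1/3318 ≈ -0.00030139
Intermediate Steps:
O = -20580
1/(O + 17262) = 1/(-20580 + 17262) = 1/(-3318) = -1/3318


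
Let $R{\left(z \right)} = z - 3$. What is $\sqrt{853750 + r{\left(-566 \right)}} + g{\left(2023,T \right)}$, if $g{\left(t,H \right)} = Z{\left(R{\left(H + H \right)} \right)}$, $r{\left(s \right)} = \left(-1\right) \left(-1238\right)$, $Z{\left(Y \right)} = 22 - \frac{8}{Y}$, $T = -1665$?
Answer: $\frac{73334}{3333} + 2 \sqrt{213747} \approx 946.66$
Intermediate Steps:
$R{\left(z \right)} = -3 + z$ ($R{\left(z \right)} = z - 3 = -3 + z$)
$r{\left(s \right)} = 1238$
$g{\left(t,H \right)} = 22 - \frac{8}{-3 + 2 H}$ ($g{\left(t,H \right)} = 22 - \frac{8}{-3 + \left(H + H\right)} = 22 - \frac{8}{-3 + 2 H}$)
$\sqrt{853750 + r{\left(-566 \right)}} + g{\left(2023,T \right)} = \sqrt{853750 + 1238} + \frac{2 \left(-37 + 22 \left(-1665\right)\right)}{-3 + 2 \left(-1665\right)} = \sqrt{854988} + \frac{2 \left(-37 - 36630\right)}{-3 - 3330} = 2 \sqrt{213747} + 2 \frac{1}{-3333} \left(-36667\right) = 2 \sqrt{213747} + 2 \left(- \frac{1}{3333}\right) \left(-36667\right) = 2 \sqrt{213747} + \frac{73334}{3333} = \frac{73334}{3333} + 2 \sqrt{213747}$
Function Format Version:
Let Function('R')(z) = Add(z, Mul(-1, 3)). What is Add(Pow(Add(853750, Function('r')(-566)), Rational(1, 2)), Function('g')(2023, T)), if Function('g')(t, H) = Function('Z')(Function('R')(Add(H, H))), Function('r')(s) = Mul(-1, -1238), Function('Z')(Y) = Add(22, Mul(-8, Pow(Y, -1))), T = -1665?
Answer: Add(Rational(73334, 3333), Mul(2, Pow(213747, Rational(1, 2)))) ≈ 946.66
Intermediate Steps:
Function('R')(z) = Add(-3, z) (Function('R')(z) = Add(z, -3) = Add(-3, z))
Function('r')(s) = 1238
Function('g')(t, H) = Add(22, Mul(-8, Pow(Add(-3, Mul(2, H)), -1))) (Function('g')(t, H) = Add(22, Mul(-8, Pow(Add(-3, Add(H, H)), -1))) = Add(22, Mul(-8, Pow(Add(-3, Mul(2, H)), -1))))
Add(Pow(Add(853750, Function('r')(-566)), Rational(1, 2)), Function('g')(2023, T)) = Add(Pow(Add(853750, 1238), Rational(1, 2)), Mul(2, Pow(Add(-3, Mul(2, -1665)), -1), Add(-37, Mul(22, -1665)))) = Add(Pow(854988, Rational(1, 2)), Mul(2, Pow(Add(-3, -3330), -1), Add(-37, -36630))) = Add(Mul(2, Pow(213747, Rational(1, 2))), Mul(2, Pow(-3333, -1), -36667)) = Add(Mul(2, Pow(213747, Rational(1, 2))), Mul(2, Rational(-1, 3333), -36667)) = Add(Mul(2, Pow(213747, Rational(1, 2))), Rational(73334, 3333)) = Add(Rational(73334, 3333), Mul(2, Pow(213747, Rational(1, 2))))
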